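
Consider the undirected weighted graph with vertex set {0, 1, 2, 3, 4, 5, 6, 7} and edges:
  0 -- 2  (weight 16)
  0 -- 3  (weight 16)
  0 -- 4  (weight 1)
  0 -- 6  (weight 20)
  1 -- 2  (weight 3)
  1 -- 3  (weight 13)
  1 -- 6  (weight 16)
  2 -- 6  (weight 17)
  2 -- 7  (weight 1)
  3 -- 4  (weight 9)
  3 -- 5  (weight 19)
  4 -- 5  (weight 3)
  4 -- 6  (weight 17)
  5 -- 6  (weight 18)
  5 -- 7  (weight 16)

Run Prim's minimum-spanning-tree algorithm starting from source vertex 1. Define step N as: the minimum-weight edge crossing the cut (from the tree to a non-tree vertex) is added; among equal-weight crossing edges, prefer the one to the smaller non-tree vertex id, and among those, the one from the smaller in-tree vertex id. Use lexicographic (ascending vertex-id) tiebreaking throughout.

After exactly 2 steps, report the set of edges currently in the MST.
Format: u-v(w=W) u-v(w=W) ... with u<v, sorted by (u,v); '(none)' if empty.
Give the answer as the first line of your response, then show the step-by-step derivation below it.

1-2(w=3) 2-7(w=1)

step 1: add edge 1-2 (w=3); MST = {1-2(w=3)}
step 2: add edge 2-7 (w=1); MST = {1-2(w=3) 2-7(w=1)}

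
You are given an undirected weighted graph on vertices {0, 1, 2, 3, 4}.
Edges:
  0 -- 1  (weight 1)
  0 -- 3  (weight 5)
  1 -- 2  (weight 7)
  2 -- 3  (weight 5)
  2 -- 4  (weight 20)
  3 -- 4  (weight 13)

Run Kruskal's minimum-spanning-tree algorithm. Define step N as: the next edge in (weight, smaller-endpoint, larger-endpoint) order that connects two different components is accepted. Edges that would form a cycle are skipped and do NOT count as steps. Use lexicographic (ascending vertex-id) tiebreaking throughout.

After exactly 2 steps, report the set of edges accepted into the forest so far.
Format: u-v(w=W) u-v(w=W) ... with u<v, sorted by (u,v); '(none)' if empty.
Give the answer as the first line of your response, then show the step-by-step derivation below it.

0-1(w=1) 0-3(w=5)

step 1: add edge 0-1 (w=1); MST = {0-1(w=1)}
step 2: add edge 0-3 (w=5); MST = {0-1(w=1) 0-3(w=5)}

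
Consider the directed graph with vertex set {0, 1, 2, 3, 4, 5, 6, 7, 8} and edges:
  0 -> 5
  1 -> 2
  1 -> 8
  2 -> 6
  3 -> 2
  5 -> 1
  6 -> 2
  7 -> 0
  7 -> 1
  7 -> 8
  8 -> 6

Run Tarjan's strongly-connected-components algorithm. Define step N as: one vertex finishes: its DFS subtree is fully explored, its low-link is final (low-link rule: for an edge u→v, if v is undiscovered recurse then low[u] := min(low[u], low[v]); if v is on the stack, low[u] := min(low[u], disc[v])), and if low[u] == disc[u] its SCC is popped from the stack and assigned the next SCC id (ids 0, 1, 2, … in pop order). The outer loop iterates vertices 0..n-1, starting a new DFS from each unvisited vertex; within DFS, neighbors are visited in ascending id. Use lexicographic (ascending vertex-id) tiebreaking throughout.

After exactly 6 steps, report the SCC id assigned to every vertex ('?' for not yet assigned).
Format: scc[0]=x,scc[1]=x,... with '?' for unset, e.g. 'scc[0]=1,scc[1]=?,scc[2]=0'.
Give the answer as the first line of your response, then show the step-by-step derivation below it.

scc[0]=4,scc[1]=2,scc[2]=0,scc[3]=?,scc[4]=?,scc[5]=3,scc[6]=0,scc[7]=?,scc[8]=1

step 1: low=(low[0]=0,low[1]=2,low[2]=3,low[3]=?,low[4]=?,low[5]=1,low[6]=3,low[7]=?,low[8]=?); scc=(scc[0]=?,scc[1]=?,scc[2]=?,scc[3]=?,scc[4]=?,scc[5]=?,scc[6]=?,scc[7]=?,scc[8]=?)
step 2: low=(low[0]=0,low[1]=2,low[2]=3,low[3]=?,low[4]=?,low[5]=1,low[6]=3,low[7]=?,low[8]=?); scc=(scc[0]=?,scc[1]=?,scc[2]=0,scc[3]=?,scc[4]=?,scc[5]=?,scc[6]=0,scc[7]=?,scc[8]=?)
step 3: low=(low[0]=0,low[1]=2,low[2]=3,low[3]=?,low[4]=?,low[5]=1,low[6]=3,low[7]=?,low[8]=5); scc=(scc[0]=?,scc[1]=?,scc[2]=0,scc[3]=?,scc[4]=?,scc[5]=?,scc[6]=0,scc[7]=?,scc[8]=1)
step 4: low=(low[0]=0,low[1]=2,low[2]=3,low[3]=?,low[4]=?,low[5]=1,low[6]=3,low[7]=?,low[8]=5); scc=(scc[0]=?,scc[1]=2,scc[2]=0,scc[3]=?,scc[4]=?,scc[5]=?,scc[6]=0,scc[7]=?,scc[8]=1)
step 5: low=(low[0]=0,low[1]=2,low[2]=3,low[3]=?,low[4]=?,low[5]=1,low[6]=3,low[7]=?,low[8]=5); scc=(scc[0]=?,scc[1]=2,scc[2]=0,scc[3]=?,scc[4]=?,scc[5]=3,scc[6]=0,scc[7]=?,scc[8]=1)
step 6: low=(low[0]=0,low[1]=2,low[2]=3,low[3]=?,low[4]=?,low[5]=1,low[6]=3,low[7]=?,low[8]=5); scc=(scc[0]=4,scc[1]=2,scc[2]=0,scc[3]=?,scc[4]=?,scc[5]=3,scc[6]=0,scc[7]=?,scc[8]=1)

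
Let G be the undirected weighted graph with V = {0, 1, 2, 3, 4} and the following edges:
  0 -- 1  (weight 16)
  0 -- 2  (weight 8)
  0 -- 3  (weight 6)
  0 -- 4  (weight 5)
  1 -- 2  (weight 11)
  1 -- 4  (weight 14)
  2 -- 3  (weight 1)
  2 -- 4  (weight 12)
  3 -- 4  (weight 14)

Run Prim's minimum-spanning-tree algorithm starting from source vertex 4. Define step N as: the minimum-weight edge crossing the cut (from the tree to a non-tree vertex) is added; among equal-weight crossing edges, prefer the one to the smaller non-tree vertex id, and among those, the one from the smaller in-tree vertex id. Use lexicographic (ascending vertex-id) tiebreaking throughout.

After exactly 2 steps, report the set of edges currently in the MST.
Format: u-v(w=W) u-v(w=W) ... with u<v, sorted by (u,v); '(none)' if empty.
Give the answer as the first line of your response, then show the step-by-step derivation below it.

0-3(w=6) 0-4(w=5)

step 1: add edge 0-4 (w=5); MST = {0-4(w=5)}
step 2: add edge 0-3 (w=6); MST = {0-3(w=6) 0-4(w=5)}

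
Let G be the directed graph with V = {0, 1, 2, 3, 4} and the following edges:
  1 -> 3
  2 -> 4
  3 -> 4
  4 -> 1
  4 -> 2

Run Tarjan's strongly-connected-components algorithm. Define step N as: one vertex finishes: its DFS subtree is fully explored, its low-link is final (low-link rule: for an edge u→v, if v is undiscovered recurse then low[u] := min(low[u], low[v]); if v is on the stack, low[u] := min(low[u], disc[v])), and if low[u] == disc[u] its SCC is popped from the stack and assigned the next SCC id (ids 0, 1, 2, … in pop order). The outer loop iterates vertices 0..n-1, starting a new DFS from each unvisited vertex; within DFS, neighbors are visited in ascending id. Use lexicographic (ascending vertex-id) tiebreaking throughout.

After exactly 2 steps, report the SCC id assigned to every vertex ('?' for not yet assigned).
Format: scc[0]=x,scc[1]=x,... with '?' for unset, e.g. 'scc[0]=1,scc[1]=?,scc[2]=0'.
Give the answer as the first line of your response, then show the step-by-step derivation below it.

scc[0]=0,scc[1]=?,scc[2]=?,scc[3]=?,scc[4]=?

step 1: low=(low[0]=0,low[1]=?,low[2]=?,low[3]=?,low[4]=?); scc=(scc[0]=0,scc[1]=?,scc[2]=?,scc[3]=?,scc[4]=?)
step 2: low=(low[0]=0,low[1]=1,low[2]=3,low[3]=2,low[4]=1); scc=(scc[0]=0,scc[1]=?,scc[2]=?,scc[3]=?,scc[4]=?)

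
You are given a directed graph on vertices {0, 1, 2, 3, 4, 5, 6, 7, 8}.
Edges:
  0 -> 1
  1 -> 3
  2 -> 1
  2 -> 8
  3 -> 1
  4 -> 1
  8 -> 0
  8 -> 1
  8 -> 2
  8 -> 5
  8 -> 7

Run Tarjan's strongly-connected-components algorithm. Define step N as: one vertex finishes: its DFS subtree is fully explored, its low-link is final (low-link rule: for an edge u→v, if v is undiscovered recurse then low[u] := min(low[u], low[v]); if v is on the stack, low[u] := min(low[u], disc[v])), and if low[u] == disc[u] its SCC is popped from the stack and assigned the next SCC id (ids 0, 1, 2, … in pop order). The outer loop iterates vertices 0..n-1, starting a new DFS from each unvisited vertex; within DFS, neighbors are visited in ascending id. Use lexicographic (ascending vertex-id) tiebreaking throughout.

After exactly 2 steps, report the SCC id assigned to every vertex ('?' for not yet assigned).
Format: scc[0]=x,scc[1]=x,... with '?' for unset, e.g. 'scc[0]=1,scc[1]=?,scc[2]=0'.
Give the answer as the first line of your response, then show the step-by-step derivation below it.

scc[0]=?,scc[1]=0,scc[2]=?,scc[3]=0,scc[4]=?,scc[5]=?,scc[6]=?,scc[7]=?,scc[8]=?

step 1: low=(low[0]=0,low[1]=1,low[2]=?,low[3]=1,low[4]=?,low[5]=?,low[6]=?,low[7]=?,low[8]=?); scc=(scc[0]=?,scc[1]=?,scc[2]=?,scc[3]=?,scc[4]=?,scc[5]=?,scc[6]=?,scc[7]=?,scc[8]=?)
step 2: low=(low[0]=0,low[1]=1,low[2]=?,low[3]=1,low[4]=?,low[5]=?,low[6]=?,low[7]=?,low[8]=?); scc=(scc[0]=?,scc[1]=0,scc[2]=?,scc[3]=0,scc[4]=?,scc[5]=?,scc[6]=?,scc[7]=?,scc[8]=?)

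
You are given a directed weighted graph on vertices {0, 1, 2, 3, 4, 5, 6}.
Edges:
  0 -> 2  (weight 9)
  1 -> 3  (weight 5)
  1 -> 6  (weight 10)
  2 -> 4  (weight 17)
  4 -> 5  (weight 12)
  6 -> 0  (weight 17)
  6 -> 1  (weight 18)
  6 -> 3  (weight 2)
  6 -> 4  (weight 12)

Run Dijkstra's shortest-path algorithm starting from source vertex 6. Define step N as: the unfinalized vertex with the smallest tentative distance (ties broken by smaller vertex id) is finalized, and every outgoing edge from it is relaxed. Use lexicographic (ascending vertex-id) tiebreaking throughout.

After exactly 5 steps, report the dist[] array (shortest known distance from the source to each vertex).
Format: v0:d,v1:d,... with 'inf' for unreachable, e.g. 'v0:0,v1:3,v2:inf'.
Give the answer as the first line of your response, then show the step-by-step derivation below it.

v0:17,v1:18,v2:26,v3:2,v4:12,v5:24,v6:0

step 1: dist = v0:17,v1:18,v2:inf,v3:2,v4:12,v5:inf,v6:0
step 2: dist = v0:17,v1:18,v2:inf,v3:2,v4:12,v5:inf,v6:0
step 3: dist = v0:17,v1:18,v2:inf,v3:2,v4:12,v5:24,v6:0
step 4: dist = v0:17,v1:18,v2:26,v3:2,v4:12,v5:24,v6:0
step 5: dist = v0:17,v1:18,v2:26,v3:2,v4:12,v5:24,v6:0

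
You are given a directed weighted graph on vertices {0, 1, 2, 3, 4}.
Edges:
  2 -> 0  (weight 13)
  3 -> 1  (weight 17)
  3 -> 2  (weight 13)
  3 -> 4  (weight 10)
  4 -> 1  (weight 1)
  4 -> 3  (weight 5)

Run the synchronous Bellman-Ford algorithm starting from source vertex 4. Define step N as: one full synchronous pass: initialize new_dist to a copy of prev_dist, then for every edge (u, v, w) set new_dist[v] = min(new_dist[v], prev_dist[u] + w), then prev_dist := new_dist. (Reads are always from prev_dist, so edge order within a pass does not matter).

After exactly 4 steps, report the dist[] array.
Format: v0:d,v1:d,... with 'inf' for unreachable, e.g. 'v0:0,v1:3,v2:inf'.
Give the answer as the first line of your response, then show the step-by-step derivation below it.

v0:31,v1:1,v2:18,v3:5,v4:0

step 1: dist = v0:inf,v1:1,v2:inf,v3:5,v4:0
step 2: dist = v0:inf,v1:1,v2:18,v3:5,v4:0
step 3: dist = v0:31,v1:1,v2:18,v3:5,v4:0
step 4: dist = v0:31,v1:1,v2:18,v3:5,v4:0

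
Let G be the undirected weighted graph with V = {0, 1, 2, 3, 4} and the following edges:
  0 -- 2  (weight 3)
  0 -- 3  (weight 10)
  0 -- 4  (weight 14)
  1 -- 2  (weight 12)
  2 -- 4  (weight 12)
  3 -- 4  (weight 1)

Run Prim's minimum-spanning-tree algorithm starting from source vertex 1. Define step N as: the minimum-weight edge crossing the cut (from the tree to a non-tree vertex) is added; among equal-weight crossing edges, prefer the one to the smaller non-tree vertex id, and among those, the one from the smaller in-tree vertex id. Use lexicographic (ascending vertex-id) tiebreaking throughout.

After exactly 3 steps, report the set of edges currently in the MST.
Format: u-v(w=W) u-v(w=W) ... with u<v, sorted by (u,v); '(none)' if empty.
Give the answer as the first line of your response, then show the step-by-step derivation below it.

0-2(w=3) 0-3(w=10) 1-2(w=12)

step 1: add edge 1-2 (w=12); MST = {1-2(w=12)}
step 2: add edge 0-2 (w=3); MST = {0-2(w=3) 1-2(w=12)}
step 3: add edge 0-3 (w=10); MST = {0-2(w=3) 0-3(w=10) 1-2(w=12)}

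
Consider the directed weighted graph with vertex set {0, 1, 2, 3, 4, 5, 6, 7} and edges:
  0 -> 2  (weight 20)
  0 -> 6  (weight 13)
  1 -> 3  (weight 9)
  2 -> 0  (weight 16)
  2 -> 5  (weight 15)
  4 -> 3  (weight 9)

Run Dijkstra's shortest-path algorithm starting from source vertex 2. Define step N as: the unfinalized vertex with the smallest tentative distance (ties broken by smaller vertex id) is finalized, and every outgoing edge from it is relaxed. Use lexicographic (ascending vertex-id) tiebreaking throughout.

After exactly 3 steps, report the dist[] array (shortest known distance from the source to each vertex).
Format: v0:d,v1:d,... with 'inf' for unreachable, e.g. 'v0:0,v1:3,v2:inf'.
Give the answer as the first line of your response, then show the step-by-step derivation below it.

v0:16,v1:inf,v2:0,v3:inf,v4:inf,v5:15,v6:29,v7:inf

step 1: dist = v0:16,v1:inf,v2:0,v3:inf,v4:inf,v5:15,v6:inf,v7:inf
step 2: dist = v0:16,v1:inf,v2:0,v3:inf,v4:inf,v5:15,v6:inf,v7:inf
step 3: dist = v0:16,v1:inf,v2:0,v3:inf,v4:inf,v5:15,v6:29,v7:inf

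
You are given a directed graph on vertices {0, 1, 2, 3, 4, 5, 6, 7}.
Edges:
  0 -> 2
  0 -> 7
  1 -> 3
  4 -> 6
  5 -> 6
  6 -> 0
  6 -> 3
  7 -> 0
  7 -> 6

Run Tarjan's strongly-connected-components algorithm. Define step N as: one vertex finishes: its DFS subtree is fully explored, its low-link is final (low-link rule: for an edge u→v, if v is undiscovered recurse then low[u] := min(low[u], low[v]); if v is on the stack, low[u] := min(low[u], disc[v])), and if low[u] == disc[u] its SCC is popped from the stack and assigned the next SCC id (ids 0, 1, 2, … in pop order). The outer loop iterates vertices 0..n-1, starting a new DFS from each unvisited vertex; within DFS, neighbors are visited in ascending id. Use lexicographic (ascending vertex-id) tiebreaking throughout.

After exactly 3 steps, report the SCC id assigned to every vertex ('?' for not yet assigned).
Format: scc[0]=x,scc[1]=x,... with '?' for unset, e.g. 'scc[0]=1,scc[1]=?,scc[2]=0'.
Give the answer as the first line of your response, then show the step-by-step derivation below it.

scc[0]=?,scc[1]=?,scc[2]=0,scc[3]=1,scc[4]=?,scc[5]=?,scc[6]=?,scc[7]=?

step 1: low=(low[0]=0,low[1]=?,low[2]=1,low[3]=?,low[4]=?,low[5]=?,low[6]=?,low[7]=?); scc=(scc[0]=?,scc[1]=?,scc[2]=0,scc[3]=?,scc[4]=?,scc[5]=?,scc[6]=?,scc[7]=?)
step 2: low=(low[0]=0,low[1]=?,low[2]=1,low[3]=4,low[4]=?,low[5]=?,low[6]=0,low[7]=0); scc=(scc[0]=?,scc[1]=?,scc[2]=0,scc[3]=1,scc[4]=?,scc[5]=?,scc[6]=?,scc[7]=?)
step 3: low=(low[0]=0,low[1]=?,low[2]=1,low[3]=4,low[4]=?,low[5]=?,low[6]=0,low[7]=0); scc=(scc[0]=?,scc[1]=?,scc[2]=0,scc[3]=1,scc[4]=?,scc[5]=?,scc[6]=?,scc[7]=?)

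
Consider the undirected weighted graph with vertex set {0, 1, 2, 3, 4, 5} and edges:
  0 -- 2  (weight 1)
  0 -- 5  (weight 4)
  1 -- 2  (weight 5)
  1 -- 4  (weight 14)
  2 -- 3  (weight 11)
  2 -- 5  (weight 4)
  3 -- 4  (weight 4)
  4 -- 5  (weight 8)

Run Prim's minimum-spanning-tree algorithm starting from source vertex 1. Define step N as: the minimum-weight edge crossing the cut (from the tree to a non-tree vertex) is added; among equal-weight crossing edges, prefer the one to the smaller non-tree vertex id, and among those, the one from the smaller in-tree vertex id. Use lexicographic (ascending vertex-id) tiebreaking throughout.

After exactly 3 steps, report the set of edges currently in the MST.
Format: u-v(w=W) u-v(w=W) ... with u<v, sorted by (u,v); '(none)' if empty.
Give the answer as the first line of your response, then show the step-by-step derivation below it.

0-2(w=1) 0-5(w=4) 1-2(w=5)

step 1: add edge 1-2 (w=5); MST = {1-2(w=5)}
step 2: add edge 0-2 (w=1); MST = {0-2(w=1) 1-2(w=5)}
step 3: add edge 0-5 (w=4); MST = {0-2(w=1) 0-5(w=4) 1-2(w=5)}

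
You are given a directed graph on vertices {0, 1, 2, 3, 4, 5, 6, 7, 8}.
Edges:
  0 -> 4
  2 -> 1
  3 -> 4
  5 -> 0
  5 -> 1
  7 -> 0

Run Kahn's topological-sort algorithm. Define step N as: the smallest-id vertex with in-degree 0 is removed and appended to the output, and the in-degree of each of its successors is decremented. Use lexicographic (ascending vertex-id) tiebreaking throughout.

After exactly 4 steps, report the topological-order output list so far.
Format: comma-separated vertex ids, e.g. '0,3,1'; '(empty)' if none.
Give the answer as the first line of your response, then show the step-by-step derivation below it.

2,3,5,1

step 1: output 2; order=[2]; indeg=(2,1,0,0,2,0,0,0,0)
step 2: output 3; order=[2,3]; indeg=(2,1,0,0,1,0,0,0,0)
step 3: output 5; order=[2,3,5]; indeg=(1,0,0,0,1,0,0,0,0)
step 4: output 1; order=[2,3,5,1]; indeg=(1,0,0,0,1,0,0,0,0)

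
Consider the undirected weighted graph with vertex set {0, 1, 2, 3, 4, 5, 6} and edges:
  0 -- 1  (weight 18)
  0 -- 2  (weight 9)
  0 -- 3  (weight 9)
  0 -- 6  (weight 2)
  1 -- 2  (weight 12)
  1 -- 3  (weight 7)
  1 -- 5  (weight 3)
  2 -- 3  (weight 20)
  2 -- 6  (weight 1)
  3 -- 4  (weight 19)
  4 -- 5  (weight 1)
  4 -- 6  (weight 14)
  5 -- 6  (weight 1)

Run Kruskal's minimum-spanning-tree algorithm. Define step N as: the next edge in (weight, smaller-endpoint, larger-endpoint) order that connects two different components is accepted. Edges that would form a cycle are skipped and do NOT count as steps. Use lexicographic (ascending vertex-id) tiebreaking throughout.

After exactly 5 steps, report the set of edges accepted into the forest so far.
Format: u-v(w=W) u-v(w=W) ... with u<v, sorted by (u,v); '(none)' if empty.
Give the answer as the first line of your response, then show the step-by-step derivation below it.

0-6(w=2) 1-5(w=3) 2-6(w=1) 4-5(w=1) 5-6(w=1)

step 1: add edge 2-6 (w=1); MST = {2-6(w=1)}
step 2: add edge 4-5 (w=1); MST = {2-6(w=1) 4-5(w=1)}
step 3: add edge 5-6 (w=1); MST = {2-6(w=1) 4-5(w=1) 5-6(w=1)}
step 4: add edge 0-6 (w=2); MST = {0-6(w=2) 2-6(w=1) 4-5(w=1) 5-6(w=1)}
step 5: add edge 1-5 (w=3); MST = {0-6(w=2) 1-5(w=3) 2-6(w=1) 4-5(w=1) 5-6(w=1)}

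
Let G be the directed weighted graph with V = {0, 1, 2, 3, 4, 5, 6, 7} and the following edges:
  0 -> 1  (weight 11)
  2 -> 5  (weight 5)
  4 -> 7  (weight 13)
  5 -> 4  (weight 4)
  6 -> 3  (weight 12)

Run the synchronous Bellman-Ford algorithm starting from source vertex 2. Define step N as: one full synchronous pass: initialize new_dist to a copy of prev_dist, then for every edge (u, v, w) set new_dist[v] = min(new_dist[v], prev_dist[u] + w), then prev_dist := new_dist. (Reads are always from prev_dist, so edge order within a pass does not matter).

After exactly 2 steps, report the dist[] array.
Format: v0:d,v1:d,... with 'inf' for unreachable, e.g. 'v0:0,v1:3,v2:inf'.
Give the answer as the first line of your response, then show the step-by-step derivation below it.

v0:inf,v1:inf,v2:0,v3:inf,v4:9,v5:5,v6:inf,v7:inf

step 1: dist = v0:inf,v1:inf,v2:0,v3:inf,v4:inf,v5:5,v6:inf,v7:inf
step 2: dist = v0:inf,v1:inf,v2:0,v3:inf,v4:9,v5:5,v6:inf,v7:inf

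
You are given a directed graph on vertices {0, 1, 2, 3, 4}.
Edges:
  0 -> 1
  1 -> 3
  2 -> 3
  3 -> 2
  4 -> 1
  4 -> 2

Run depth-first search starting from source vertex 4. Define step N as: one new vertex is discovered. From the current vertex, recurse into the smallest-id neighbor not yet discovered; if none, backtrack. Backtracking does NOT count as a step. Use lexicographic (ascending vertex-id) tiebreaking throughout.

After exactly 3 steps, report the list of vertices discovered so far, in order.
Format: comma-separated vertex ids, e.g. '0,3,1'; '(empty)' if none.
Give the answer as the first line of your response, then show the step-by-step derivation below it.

4,1,3

step 1: discover 4; path=4; order=4
step 2: discover 1; path=4>1; order=4,1
step 3: discover 3; path=4>1>3; order=4,1,3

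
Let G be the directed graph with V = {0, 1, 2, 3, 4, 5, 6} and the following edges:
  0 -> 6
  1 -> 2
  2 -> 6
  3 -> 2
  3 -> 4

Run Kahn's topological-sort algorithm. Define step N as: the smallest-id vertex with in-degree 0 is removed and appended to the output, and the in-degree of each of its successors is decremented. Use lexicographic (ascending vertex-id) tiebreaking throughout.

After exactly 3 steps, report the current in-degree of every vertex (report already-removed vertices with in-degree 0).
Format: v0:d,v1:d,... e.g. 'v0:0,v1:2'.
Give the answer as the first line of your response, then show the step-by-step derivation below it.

v0:0,v1:0,v2:0,v3:0,v4:0,v5:0,v6:1

step 1: output 0; order=[0]; indeg=(0,0,2,0,1,0,1)
step 2: output 1; order=[0,1]; indeg=(0,0,1,0,1,0,1)
step 3: output 3; order=[0,1,3]; indeg=(0,0,0,0,0,0,1)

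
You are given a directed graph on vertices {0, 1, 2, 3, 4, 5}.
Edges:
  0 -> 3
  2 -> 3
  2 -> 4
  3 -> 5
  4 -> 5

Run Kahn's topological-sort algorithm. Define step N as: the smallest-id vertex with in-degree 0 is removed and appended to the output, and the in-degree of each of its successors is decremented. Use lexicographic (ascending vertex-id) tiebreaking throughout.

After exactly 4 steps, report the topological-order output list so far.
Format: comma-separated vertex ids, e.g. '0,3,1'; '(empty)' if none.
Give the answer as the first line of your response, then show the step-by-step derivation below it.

0,1,2,3

step 1: output 0; order=[0]; indeg=(0,0,0,1,1,2)
step 2: output 1; order=[0,1]; indeg=(0,0,0,1,1,2)
step 3: output 2; order=[0,1,2]; indeg=(0,0,0,0,0,2)
step 4: output 3; order=[0,1,2,3]; indeg=(0,0,0,0,0,1)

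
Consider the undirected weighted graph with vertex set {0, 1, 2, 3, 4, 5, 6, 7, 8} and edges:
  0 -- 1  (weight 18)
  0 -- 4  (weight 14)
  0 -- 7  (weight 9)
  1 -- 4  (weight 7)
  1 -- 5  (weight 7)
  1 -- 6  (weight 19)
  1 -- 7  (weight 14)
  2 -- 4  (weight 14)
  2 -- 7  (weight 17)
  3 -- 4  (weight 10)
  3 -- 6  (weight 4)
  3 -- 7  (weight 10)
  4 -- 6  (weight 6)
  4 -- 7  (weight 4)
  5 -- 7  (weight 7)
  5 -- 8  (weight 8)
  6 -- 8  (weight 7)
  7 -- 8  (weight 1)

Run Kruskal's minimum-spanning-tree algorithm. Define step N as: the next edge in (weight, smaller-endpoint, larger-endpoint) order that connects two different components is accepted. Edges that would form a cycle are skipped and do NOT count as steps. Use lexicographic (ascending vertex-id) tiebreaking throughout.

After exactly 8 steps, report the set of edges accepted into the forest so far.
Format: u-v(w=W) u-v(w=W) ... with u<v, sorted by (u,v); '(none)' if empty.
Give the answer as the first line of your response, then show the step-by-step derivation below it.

0-7(w=9) 1-4(w=7) 1-5(w=7) 2-4(w=14) 3-6(w=4) 4-6(w=6) 4-7(w=4) 7-8(w=1)

step 1: add edge 7-8 (w=1); MST = {7-8(w=1)}
step 2: add edge 3-6 (w=4); MST = {3-6(w=4) 7-8(w=1)}
step 3: add edge 4-7 (w=4); MST = {3-6(w=4) 4-7(w=4) 7-8(w=1)}
step 4: add edge 4-6 (w=6); MST = {3-6(w=4) 4-6(w=6) 4-7(w=4) 7-8(w=1)}
step 5: add edge 1-4 (w=7); MST = {1-4(w=7) 3-6(w=4) 4-6(w=6) 4-7(w=4) 7-8(w=1)}
step 6: add edge 1-5 (w=7); MST = {1-4(w=7) 1-5(w=7) 3-6(w=4) 4-6(w=6) 4-7(w=4) 7-8(w=1)}
step 7: add edge 0-7 (w=9); MST = {0-7(w=9) 1-4(w=7) 1-5(w=7) 3-6(w=4) 4-6(w=6) 4-7(w=4) 7-8(w=1)}
step 8: add edge 2-4 (w=14); MST = {0-7(w=9) 1-4(w=7) 1-5(w=7) 2-4(w=14) 3-6(w=4) 4-6(w=6) 4-7(w=4) 7-8(w=1)}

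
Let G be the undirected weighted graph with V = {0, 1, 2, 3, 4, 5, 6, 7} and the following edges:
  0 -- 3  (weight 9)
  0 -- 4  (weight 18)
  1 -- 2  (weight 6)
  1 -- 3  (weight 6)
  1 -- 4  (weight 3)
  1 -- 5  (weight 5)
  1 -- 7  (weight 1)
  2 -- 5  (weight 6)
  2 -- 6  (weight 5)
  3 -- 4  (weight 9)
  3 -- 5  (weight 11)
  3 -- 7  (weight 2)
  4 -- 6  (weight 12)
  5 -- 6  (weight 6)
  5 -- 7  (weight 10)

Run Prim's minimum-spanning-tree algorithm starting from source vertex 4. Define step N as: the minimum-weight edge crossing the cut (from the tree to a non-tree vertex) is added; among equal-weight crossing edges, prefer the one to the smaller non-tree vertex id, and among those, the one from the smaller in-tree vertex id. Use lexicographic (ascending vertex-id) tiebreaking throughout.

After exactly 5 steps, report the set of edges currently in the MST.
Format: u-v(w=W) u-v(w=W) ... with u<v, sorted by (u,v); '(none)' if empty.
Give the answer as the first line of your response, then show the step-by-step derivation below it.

1-2(w=6) 1-4(w=3) 1-5(w=5) 1-7(w=1) 3-7(w=2)

step 1: add edge 1-4 (w=3); MST = {1-4(w=3)}
step 2: add edge 1-7 (w=1); MST = {1-4(w=3) 1-7(w=1)}
step 3: add edge 3-7 (w=2); MST = {1-4(w=3) 1-7(w=1) 3-7(w=2)}
step 4: add edge 1-5 (w=5); MST = {1-4(w=3) 1-5(w=5) 1-7(w=1) 3-7(w=2)}
step 5: add edge 1-2 (w=6); MST = {1-2(w=6) 1-4(w=3) 1-5(w=5) 1-7(w=1) 3-7(w=2)}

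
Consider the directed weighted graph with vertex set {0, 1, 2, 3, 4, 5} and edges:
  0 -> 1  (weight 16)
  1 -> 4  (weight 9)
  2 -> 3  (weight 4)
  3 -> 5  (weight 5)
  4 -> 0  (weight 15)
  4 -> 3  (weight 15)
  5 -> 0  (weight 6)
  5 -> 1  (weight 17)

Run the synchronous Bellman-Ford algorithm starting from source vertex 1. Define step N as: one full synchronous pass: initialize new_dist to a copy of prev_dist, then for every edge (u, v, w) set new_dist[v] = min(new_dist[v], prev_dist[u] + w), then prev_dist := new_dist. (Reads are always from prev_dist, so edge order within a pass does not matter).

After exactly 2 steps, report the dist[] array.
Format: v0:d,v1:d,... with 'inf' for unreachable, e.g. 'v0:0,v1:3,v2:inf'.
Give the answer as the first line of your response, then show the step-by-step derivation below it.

v0:24,v1:0,v2:inf,v3:24,v4:9,v5:inf

step 1: dist = v0:inf,v1:0,v2:inf,v3:inf,v4:9,v5:inf
step 2: dist = v0:24,v1:0,v2:inf,v3:24,v4:9,v5:inf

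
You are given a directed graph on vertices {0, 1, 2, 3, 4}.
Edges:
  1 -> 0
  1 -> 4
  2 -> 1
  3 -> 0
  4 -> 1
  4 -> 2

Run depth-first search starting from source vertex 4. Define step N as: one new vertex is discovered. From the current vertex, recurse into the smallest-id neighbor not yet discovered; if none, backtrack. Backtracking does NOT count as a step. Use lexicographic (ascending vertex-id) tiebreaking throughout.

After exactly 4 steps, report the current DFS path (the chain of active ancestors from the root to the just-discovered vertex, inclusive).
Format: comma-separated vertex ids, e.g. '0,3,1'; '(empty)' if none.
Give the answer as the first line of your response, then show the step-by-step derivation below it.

4,2

step 1: discover 4; path=4; order=4
step 2: discover 1; path=4>1; order=4,1
step 3: discover 0; path=4>1>0; order=4,1,0
step 4: discover 2; path=4>2; order=4,1,0,2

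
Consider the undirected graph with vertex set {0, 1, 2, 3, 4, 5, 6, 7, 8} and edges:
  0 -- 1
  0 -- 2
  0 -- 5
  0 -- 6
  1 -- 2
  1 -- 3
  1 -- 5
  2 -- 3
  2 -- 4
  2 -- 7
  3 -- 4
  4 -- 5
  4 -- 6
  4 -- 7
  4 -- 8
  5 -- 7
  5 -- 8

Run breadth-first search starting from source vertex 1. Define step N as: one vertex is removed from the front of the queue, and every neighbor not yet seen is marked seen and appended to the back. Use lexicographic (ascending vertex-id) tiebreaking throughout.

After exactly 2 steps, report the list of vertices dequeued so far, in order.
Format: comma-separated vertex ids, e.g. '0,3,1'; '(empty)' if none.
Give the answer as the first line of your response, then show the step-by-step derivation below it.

1,0

step 1: dequeue 1; queue=[0,2,3,5]; order=1
step 2: dequeue 0; queue=[2,3,5,6]; order=1,0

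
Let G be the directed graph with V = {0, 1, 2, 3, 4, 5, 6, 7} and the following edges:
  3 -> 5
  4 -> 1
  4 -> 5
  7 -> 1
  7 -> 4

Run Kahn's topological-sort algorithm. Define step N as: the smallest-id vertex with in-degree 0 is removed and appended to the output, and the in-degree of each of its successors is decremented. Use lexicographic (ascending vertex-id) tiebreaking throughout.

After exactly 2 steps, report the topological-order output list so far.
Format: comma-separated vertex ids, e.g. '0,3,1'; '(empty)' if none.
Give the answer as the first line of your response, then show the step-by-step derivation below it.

0,2

step 1: output 0; order=[0]; indeg=(0,2,0,0,1,2,0,0)
step 2: output 2; order=[0,2]; indeg=(0,2,0,0,1,2,0,0)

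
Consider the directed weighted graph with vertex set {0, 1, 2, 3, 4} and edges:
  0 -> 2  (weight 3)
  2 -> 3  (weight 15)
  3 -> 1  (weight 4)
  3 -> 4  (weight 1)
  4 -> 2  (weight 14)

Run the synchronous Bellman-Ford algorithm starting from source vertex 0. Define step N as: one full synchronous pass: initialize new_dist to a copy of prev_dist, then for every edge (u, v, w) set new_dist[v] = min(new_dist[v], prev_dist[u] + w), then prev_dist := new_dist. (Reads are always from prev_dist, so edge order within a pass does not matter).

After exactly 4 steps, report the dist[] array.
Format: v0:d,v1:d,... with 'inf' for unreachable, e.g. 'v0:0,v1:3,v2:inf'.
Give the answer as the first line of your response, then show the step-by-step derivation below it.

v0:0,v1:22,v2:3,v3:18,v4:19

step 1: dist = v0:0,v1:inf,v2:3,v3:inf,v4:inf
step 2: dist = v0:0,v1:inf,v2:3,v3:18,v4:inf
step 3: dist = v0:0,v1:22,v2:3,v3:18,v4:19
step 4: dist = v0:0,v1:22,v2:3,v3:18,v4:19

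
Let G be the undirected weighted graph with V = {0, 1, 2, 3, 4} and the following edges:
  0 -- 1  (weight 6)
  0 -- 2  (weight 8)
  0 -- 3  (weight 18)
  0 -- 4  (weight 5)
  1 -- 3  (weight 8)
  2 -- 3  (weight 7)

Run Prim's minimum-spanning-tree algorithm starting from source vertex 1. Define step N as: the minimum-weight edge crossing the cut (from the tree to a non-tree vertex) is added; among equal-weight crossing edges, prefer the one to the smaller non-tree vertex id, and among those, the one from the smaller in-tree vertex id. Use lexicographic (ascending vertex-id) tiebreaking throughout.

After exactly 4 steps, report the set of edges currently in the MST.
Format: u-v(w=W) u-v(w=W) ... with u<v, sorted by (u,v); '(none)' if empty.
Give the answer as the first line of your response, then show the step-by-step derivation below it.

0-1(w=6) 0-2(w=8) 0-4(w=5) 2-3(w=7)

step 1: add edge 0-1 (w=6); MST = {0-1(w=6)}
step 2: add edge 0-4 (w=5); MST = {0-1(w=6) 0-4(w=5)}
step 3: add edge 0-2 (w=8); MST = {0-1(w=6) 0-2(w=8) 0-4(w=5)}
step 4: add edge 2-3 (w=7); MST = {0-1(w=6) 0-2(w=8) 0-4(w=5) 2-3(w=7)}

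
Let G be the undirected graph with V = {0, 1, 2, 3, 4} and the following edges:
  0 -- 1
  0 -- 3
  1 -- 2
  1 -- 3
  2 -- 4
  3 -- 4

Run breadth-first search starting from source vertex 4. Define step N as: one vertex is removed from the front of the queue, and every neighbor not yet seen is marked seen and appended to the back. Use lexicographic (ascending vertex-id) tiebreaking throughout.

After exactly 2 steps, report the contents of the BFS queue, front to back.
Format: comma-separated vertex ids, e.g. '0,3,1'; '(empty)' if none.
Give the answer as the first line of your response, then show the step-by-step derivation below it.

3,1

step 1: dequeue 4; queue=[2,3]; order=4
step 2: dequeue 2; queue=[3,1]; order=4,2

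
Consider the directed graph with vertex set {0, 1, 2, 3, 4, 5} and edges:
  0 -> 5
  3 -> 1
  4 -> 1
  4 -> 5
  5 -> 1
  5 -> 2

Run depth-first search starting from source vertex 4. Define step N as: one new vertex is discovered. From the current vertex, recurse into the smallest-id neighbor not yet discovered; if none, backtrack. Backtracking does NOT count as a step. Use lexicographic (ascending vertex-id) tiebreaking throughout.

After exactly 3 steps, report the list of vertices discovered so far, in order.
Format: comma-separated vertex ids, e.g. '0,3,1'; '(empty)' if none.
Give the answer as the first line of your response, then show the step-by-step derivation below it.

4,1,5

step 1: discover 4; path=4; order=4
step 2: discover 1; path=4>1; order=4,1
step 3: discover 5; path=4>5; order=4,1,5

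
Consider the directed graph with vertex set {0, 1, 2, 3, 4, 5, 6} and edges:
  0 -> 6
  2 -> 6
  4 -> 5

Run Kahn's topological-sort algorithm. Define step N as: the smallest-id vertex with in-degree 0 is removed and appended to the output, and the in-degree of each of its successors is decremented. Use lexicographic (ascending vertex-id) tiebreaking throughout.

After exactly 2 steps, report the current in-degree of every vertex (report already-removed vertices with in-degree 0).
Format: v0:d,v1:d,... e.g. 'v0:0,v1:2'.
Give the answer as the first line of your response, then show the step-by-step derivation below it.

v0:0,v1:0,v2:0,v3:0,v4:0,v5:1,v6:1

step 1: output 0; order=[0]; indeg=(0,0,0,0,0,1,1)
step 2: output 1; order=[0,1]; indeg=(0,0,0,0,0,1,1)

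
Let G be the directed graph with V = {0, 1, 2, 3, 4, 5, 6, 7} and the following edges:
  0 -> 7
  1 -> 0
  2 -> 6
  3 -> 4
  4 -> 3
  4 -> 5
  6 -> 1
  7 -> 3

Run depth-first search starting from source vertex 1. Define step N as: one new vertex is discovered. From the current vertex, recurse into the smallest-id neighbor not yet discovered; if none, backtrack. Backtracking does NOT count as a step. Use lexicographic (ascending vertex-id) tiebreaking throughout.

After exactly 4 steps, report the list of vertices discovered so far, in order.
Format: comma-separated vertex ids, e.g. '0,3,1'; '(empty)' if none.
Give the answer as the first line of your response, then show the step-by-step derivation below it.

1,0,7,3

step 1: discover 1; path=1; order=1
step 2: discover 0; path=1>0; order=1,0
step 3: discover 7; path=1>0>7; order=1,0,7
step 4: discover 3; path=1>0>7>3; order=1,0,7,3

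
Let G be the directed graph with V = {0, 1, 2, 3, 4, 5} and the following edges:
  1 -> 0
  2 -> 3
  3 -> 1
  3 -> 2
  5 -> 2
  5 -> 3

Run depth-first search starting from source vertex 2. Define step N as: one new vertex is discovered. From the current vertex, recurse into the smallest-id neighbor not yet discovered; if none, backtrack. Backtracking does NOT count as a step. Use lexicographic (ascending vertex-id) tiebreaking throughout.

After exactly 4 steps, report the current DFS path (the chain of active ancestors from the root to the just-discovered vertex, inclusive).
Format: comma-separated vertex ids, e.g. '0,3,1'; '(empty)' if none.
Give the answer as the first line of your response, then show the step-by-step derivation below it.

2,3,1,0

step 1: discover 2; path=2; order=2
step 2: discover 3; path=2>3; order=2,3
step 3: discover 1; path=2>3>1; order=2,3,1
step 4: discover 0; path=2>3>1>0; order=2,3,1,0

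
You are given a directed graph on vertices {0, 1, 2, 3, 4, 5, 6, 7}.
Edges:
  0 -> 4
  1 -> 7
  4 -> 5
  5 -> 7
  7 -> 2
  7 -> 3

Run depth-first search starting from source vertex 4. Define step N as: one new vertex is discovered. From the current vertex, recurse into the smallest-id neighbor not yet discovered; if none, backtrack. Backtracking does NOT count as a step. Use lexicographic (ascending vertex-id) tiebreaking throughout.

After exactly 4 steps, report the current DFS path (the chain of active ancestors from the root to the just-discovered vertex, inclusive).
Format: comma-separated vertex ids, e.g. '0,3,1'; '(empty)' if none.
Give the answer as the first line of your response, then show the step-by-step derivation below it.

4,5,7,2

step 1: discover 4; path=4; order=4
step 2: discover 5; path=4>5; order=4,5
step 3: discover 7; path=4>5>7; order=4,5,7
step 4: discover 2; path=4>5>7>2; order=4,5,7,2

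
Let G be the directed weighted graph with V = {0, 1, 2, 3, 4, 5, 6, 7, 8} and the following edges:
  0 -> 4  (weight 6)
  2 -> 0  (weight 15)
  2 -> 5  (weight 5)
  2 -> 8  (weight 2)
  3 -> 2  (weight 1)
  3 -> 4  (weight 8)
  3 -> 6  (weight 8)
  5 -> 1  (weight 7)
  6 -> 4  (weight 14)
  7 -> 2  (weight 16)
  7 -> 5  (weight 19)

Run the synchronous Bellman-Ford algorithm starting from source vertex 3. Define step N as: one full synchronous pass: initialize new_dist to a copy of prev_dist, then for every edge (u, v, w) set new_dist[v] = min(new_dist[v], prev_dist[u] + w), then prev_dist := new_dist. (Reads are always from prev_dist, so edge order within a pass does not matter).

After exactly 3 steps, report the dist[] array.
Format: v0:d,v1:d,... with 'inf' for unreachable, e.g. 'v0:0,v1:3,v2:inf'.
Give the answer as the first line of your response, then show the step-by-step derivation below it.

v0:16,v1:13,v2:1,v3:0,v4:8,v5:6,v6:8,v7:inf,v8:3

step 1: dist = v0:inf,v1:inf,v2:1,v3:0,v4:8,v5:inf,v6:8,v7:inf,v8:inf
step 2: dist = v0:16,v1:inf,v2:1,v3:0,v4:8,v5:6,v6:8,v7:inf,v8:3
step 3: dist = v0:16,v1:13,v2:1,v3:0,v4:8,v5:6,v6:8,v7:inf,v8:3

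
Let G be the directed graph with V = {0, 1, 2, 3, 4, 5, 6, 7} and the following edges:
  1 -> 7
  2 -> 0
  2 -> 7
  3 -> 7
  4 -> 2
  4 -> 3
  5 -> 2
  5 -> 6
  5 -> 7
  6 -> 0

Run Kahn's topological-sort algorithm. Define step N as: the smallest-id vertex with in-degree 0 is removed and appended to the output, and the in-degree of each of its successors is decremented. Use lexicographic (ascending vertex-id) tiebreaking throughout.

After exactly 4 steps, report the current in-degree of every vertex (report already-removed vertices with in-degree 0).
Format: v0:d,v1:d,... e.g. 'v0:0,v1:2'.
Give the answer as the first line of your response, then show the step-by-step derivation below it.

v0:2,v1:0,v2:0,v3:0,v4:0,v5:0,v6:0,v7:1

step 1: output 1; order=[1]; indeg=(2,0,2,1,0,0,1,3)
step 2: output 4; order=[1,4]; indeg=(2,0,1,0,0,0,1,3)
step 3: output 3; order=[1,4,3]; indeg=(2,0,1,0,0,0,1,2)
step 4: output 5; order=[1,4,3,5]; indeg=(2,0,0,0,0,0,0,1)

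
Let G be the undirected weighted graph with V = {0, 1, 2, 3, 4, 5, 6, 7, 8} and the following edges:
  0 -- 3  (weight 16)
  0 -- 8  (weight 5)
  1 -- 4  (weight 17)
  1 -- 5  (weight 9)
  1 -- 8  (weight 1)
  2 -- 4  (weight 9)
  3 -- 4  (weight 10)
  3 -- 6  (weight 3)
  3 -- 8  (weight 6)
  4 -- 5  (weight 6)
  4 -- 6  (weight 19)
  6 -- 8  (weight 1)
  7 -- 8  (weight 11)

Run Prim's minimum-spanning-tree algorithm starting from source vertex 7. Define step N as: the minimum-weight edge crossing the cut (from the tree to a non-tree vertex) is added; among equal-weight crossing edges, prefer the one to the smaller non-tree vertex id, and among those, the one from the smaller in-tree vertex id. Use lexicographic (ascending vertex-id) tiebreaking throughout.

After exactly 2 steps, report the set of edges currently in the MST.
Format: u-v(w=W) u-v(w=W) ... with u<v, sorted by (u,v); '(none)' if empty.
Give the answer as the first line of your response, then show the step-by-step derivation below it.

1-8(w=1) 7-8(w=11)

step 1: add edge 7-8 (w=11); MST = {7-8(w=11)}
step 2: add edge 1-8 (w=1); MST = {1-8(w=1) 7-8(w=11)}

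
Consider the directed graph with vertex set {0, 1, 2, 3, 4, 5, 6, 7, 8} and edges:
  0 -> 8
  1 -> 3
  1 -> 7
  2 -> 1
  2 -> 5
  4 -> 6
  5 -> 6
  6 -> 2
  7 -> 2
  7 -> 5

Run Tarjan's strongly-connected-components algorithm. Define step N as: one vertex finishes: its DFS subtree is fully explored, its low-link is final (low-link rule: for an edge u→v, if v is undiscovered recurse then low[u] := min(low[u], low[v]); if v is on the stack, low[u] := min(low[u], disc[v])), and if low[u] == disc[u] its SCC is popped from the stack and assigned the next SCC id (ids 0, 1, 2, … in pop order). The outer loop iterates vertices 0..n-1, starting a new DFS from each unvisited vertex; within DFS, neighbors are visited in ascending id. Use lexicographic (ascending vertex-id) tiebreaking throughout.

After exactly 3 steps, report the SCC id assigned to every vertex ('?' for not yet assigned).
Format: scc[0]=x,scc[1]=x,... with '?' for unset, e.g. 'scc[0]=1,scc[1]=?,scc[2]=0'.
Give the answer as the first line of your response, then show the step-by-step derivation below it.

scc[0]=1,scc[1]=?,scc[2]=?,scc[3]=2,scc[4]=?,scc[5]=?,scc[6]=?,scc[7]=?,scc[8]=0

step 1: low=(low[0]=0,low[1]=?,low[2]=?,low[3]=?,low[4]=?,low[5]=?,low[6]=?,low[7]=?,low[8]=1); scc=(scc[0]=?,scc[1]=?,scc[2]=?,scc[3]=?,scc[4]=?,scc[5]=?,scc[6]=?,scc[7]=?,scc[8]=0)
step 2: low=(low[0]=0,low[1]=?,low[2]=?,low[3]=?,low[4]=?,low[5]=?,low[6]=?,low[7]=?,low[8]=1); scc=(scc[0]=1,scc[1]=?,scc[2]=?,scc[3]=?,scc[4]=?,scc[5]=?,scc[6]=?,scc[7]=?,scc[8]=0)
step 3: low=(low[0]=0,low[1]=2,low[2]=?,low[3]=3,low[4]=?,low[5]=?,low[6]=?,low[7]=?,low[8]=1); scc=(scc[0]=1,scc[1]=?,scc[2]=?,scc[3]=2,scc[4]=?,scc[5]=?,scc[6]=?,scc[7]=?,scc[8]=0)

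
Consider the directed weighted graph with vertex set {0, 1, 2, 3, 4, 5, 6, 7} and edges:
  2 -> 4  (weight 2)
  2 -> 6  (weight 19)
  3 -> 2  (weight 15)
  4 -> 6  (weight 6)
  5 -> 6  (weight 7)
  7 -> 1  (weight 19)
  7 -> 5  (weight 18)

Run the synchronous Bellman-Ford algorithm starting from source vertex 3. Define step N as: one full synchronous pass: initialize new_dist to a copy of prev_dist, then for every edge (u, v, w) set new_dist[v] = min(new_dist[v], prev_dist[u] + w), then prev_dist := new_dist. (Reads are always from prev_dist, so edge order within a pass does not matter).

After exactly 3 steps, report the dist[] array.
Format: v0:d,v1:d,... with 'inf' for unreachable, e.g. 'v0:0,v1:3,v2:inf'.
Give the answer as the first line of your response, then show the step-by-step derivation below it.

v0:inf,v1:inf,v2:15,v3:0,v4:17,v5:inf,v6:23,v7:inf

step 1: dist = v0:inf,v1:inf,v2:15,v3:0,v4:inf,v5:inf,v6:inf,v7:inf
step 2: dist = v0:inf,v1:inf,v2:15,v3:0,v4:17,v5:inf,v6:34,v7:inf
step 3: dist = v0:inf,v1:inf,v2:15,v3:0,v4:17,v5:inf,v6:23,v7:inf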